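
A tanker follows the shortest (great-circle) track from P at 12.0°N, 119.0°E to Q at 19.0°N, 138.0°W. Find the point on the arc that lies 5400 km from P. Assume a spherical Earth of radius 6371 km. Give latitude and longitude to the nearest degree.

≈ 24°N, 169°E

Write both endpoints as unit vectors p₁, p₂ with components (cos φ cos λ, cos φ sin λ, sin φ).
The central angle between the endpoints is δ = arccos(p₁·p₂) ≈ 1.712 rad (98.1°). The total great-circle distance is δ·R ≈ 1.712 × 6371 ≈ 10905 km, so the target fraction is f = 5400/10905 ≈ 0.495.
Interpolate at f ≈ 0.495 with slerp weights a = sin((1−f)δ)/sin δ ≈ 0.768, b = sin(fδ)/sin δ ≈ 0.757.
p = a·p₁ + b·p₂ ≈ (-0.896, 0.178, 0.406); φ = arcsin(p_z) ≈ 23.97°, λ = atan2(p_y, p_x) ≈ 168.76°.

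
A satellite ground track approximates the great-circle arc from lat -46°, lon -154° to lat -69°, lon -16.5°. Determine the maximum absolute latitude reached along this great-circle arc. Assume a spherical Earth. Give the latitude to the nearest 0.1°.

The great circle lies in the plane with unit normal n̂ = (p₁ × p₂)/|p₁ × p₂|.
Here n̂_z ≈ +0.193; the vertex latitude is φ_max = arccos|n̂_z| ≈ 78.9°.
Check via Clairaut: cos φ_max = |cos φ₁| · sin C = cos(46.0°)·sin(163.9°) ≈ 0.193, again giving ≈ 78.9°.

≈ -78.9°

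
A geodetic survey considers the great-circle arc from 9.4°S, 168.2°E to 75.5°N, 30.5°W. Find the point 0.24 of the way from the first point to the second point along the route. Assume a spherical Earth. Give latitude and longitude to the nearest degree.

≈ 18°N, 171°E

Write both endpoints as unit vectors p₁, p₂ with components (cos φ cos λ, cos φ sin λ, sin φ).
The central angle between the endpoints is δ = arccos(p₁·p₂) ≈ 1.974 rad (113.1°).
Interpolate at f = 0.24 with slerp weights a = sin((1−f)δ)/sin δ ≈ 1.084, b = sin(fδ)/sin δ ≈ 0.496.
p = a·p₁ + b·p₂ ≈ (-0.940, 0.156, 0.303); φ = arcsin(p_z) ≈ 17.64°, λ = atan2(p_y, p_x) ≈ 170.59°.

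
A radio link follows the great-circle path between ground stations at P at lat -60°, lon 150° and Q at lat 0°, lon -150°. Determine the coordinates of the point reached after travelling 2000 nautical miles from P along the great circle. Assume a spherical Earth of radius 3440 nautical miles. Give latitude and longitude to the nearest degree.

Convert each endpoint to a unit vector on the sphere (x = cos φ cos λ, y = cos φ sin λ, z = sin φ).
The central angle between the endpoints is δ = arccos(p₁·p₂) ≈ 1.318 rad (75.5°). The total great-circle distance is δ·R ≈ 1.318 × 3440 ≈ 4534 nmi, so the target fraction is f = 2000/4534 ≈ 0.441.
Interpolate at f ≈ 0.441 with slerp weights a = sin((1−f)δ)/sin δ ≈ 0.694, b = sin(fδ)/sin δ ≈ 0.567.
p = a·p₁ + b·p₂ ≈ (-0.792, -0.110, -0.601); φ = arcsin(p_z) ≈ -36.94°, λ = atan2(p_y, p_x) ≈ -172.08°.

≈ lat -37°, lon -172°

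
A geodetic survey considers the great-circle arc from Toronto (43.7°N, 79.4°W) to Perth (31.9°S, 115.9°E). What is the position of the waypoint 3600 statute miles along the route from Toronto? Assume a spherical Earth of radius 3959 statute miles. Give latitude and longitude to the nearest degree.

≈ (52°N, 160°W)

The haversine formula gives a central angle δ ≈ 2.848 rad (163.2°) between the endpoints. The total great-circle distance is δ·R ≈ 2.848 × 3959 ≈ 11274 mi, so the target fraction is f = 3600/11274 ≈ 0.319.
Interpolate at f ≈ 0.319 with slerp weights a = sin((1−f)δ)/sin δ ≈ 3.221, b = sin(fδ)/sin δ ≈ 2.724.
p = a·p₁ + b·p₂ ≈ (-0.582, -0.209, 0.786); φ = arcsin(p_z) ≈ 51.83°, λ = atan2(p_y, p_x) ≈ -160.24°.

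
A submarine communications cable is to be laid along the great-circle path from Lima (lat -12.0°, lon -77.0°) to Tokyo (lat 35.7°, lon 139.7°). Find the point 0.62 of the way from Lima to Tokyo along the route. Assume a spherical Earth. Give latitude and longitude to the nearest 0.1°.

The haversine formula gives a central angle δ ≈ 2.431 rad (139.3°) between the endpoints.
Interpolate at f = 0.62 with slerp weights a = sin((1−f)δ)/sin δ ≈ 1.224, b = sin(fδ)/sin δ ≈ 1.531.
p = a·p₁ + b·p₂ ≈ (-0.679, -0.362, 0.639); φ = arcsin(p_z) ≈ 39.70°, λ = atan2(p_y, p_x) ≈ -151.90°.

≈ lat 39.7°, lon -151.9°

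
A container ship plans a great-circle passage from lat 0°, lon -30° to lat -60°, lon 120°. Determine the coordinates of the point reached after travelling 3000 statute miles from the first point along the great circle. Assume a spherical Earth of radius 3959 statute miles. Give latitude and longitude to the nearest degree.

Convert each endpoint to a unit vector on the sphere (x = cos φ cos λ, y = cos φ sin λ, z = sin φ).
The central angle between the endpoints is δ = arccos(p₁·p₂) ≈ 2.019 rad (115.7°). The total great-circle distance is δ·R ≈ 2.019 × 3959 ≈ 7992 mi, so the target fraction is f = 3000/7992 ≈ 0.375.
Interpolate at f ≈ 0.375 with slerp weights a = sin((1−f)δ)/sin δ ≈ 1.057, b = sin(fδ)/sin δ ≈ 0.762.
p = a·p₁ + b·p₂ ≈ (0.724, -0.198, -0.660); φ = arcsin(p_z) ≈ -41.33°, λ = atan2(p_y, p_x) ≈ -15.30°.

≈ lat -41°, lon -15°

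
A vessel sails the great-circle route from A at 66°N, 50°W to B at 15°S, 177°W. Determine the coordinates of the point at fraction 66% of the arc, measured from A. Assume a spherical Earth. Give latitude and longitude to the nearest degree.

≈ 22°N, 162°W

Write both endpoints as unit vectors p₁, p₂ with components (cos φ cos λ, cos φ sin λ, sin φ).
The central angle between the endpoints is δ = arccos(p₁·p₂) ≈ 2.063 rad (118.2°).
Interpolate at f = 0.66 with slerp weights a = sin((1−f)δ)/sin δ ≈ 0.732, b = sin(fδ)/sin δ ≈ 1.110.
p = a·p₁ + b·p₂ ≈ (-0.879, -0.284, 0.382); φ = arcsin(p_z) ≈ 22.44°, λ = atan2(p_y, p_x) ≈ -162.08°.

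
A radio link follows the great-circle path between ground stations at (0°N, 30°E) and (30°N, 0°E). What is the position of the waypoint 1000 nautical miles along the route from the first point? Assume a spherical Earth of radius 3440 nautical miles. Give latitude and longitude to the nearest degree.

≈ (13°N, 19°E)

Write both endpoints as unit vectors p₁, p₂ with components (cos φ cos λ, cos φ sin λ, sin φ).
The central angle between the endpoints is δ = arccos(p₁·p₂) ≈ 0.723 rad (41.4°). The total great-circle distance is δ·R ≈ 0.723 × 3440 ≈ 2486 nmi, so the target fraction is f = 1000/2486 ≈ 0.402.
Interpolate at f ≈ 0.402 with slerp weights a = sin((1−f)δ)/sin δ ≈ 0.633, b = sin(fδ)/sin δ ≈ 0.433.
p = a·p₁ + b·p₂ ≈ (0.924, 0.317, 0.217); φ = arcsin(p_z) ≈ 12.51°, λ = atan2(p_y, p_x) ≈ 18.92°.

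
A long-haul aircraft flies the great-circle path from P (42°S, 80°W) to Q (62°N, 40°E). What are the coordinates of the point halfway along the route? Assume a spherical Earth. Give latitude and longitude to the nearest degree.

Write both endpoints as unit vectors p₁, p₂ with components (cos φ cos λ, cos φ sin λ, sin φ).
The central angle between the endpoints is δ = arccos(p₁·p₂) ≈ 2.442 rad (139.9°).
Interpolate at f = 1/2 with slerp weights a = sin((1−f)δ)/sin δ ≈ 1.459, b = sin(fδ)/sin δ ≈ 1.459.
p = a·p₁ + b·p₂ ≈ (0.713, -0.628, 0.312); φ = arcsin(p_z) ≈ 18.18°, λ = atan2(p_y, p_x) ≈ -41.35°.

≈ (18°N, 41°W)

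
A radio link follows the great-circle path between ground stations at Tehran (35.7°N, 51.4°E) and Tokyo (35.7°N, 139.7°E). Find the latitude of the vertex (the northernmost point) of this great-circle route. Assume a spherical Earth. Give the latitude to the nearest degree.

≈ 45°N

The great circle lies in the plane with unit normal n̂ = (p₁ × p₂)/|p₁ × p₂|.
Here n̂_z ≈ +0.707; the vertex latitude is φ_max = arccos|n̂_z| ≈ 45.0°.
Check via Clairaut: cos φ_max = |cos φ₁| · sin C = cos(35.7°)·sin(60.5°) ≈ 0.707, again giving ≈ 45.0°.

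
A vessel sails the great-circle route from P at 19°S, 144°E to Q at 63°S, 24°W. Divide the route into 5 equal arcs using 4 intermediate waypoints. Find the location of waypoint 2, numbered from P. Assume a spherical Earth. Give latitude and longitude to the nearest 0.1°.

Convert each endpoint to a unit vector on the sphere (x = cos φ cos λ, y = cos φ sin λ, z = sin φ).
The central angle between the endpoints is δ = arccos(p₁·p₂) ≈ 1.701 rad (97.5°).
Interpolate at f = 2/5 with slerp weights a = sin((1−f)δ)/sin δ ≈ 0.860, b = sin(fδ)/sin δ ≈ 0.634.
p = a·p₁ + b·p₂ ≈ (-0.394, 0.361, -0.845); φ = arcsin(p_z) ≈ -57.69°, λ = atan2(p_y, p_x) ≈ 137.57°.

≈ 57.7°S, 137.6°E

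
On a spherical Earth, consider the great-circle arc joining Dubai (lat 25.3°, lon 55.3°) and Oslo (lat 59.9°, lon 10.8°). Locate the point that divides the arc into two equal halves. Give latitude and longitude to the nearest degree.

≈ lat 45°, lon 40°

The haversine formula gives a central angle δ ≈ 0.805 rad (46.1°) between the endpoints.
Interpolate at f = 1/2 with slerp weights a = sin((1−f)δ)/sin δ ≈ 0.543, b = sin(fδ)/sin δ ≈ 0.543.
p = a·p₁ + b·p₂ ≈ (0.547, 0.455, 0.702); φ = arcsin(p_z) ≈ 44.62°, λ = atan2(p_y, p_x) ≈ 39.73°.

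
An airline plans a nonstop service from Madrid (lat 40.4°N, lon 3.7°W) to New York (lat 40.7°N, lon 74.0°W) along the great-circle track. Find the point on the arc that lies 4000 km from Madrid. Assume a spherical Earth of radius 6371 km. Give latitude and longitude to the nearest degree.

≈ lat 45°N, lon 53°W

Convert each endpoint to a unit vector on the sphere (x = cos φ cos λ, y = cos φ sin λ, z = sin φ).
The central angle between the endpoints is δ = arccos(p₁·p₂) ≈ 0.906 rad (51.9°). The total great-circle distance is δ·R ≈ 0.906 × 6371 ≈ 5769 km, so the target fraction is f = 4000/5769 ≈ 0.693.
Interpolate at f ≈ 0.693 with slerp weights a = sin((1−f)δ)/sin δ ≈ 0.348, b = sin(fδ)/sin δ ≈ 0.747.
p = a·p₁ + b·p₂ ≈ (0.421, -0.561, 0.713); φ = arcsin(p_z) ≈ 45.45°, λ = atan2(p_y, p_x) ≈ -53.14°.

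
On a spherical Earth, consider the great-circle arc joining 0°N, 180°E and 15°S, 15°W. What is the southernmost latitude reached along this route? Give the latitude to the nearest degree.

The great circle lies in the plane with unit normal n̂ = (p₁ × p₂)/|p₁ × p₂|.
Here n̂_z ≈ +0.695; the vertex latitude is φ_max = arccos|n̂_z| ≈ 46.0°.
Check via Clairaut: cos φ_max = |cos φ₁| · sin C = cos(0.0°)·sin(136.0°) ≈ 0.695, again giving ≈ 46.0°.

≈ 46°S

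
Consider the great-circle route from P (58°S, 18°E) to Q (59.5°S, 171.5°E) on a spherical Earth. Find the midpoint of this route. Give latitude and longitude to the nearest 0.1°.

Write both endpoints as unit vectors p₁, p₂ with components (cos φ cos λ, cos φ sin λ, sin φ).
The central angle between the endpoints is δ = arccos(p₁·p₂) ≈ 1.059 rad (60.7°).
Interpolate at f = 1/2 with slerp weights a = sin((1−f)δ)/sin δ ≈ 0.579, b = sin(fδ)/sin δ ≈ 0.579.
p = a·p₁ + b·p₂ ≈ (0.001, 0.138, -0.990); φ = arcsin(p_z) ≈ -82.05°, λ = atan2(p_y, p_x) ≈ 89.52°.

≈ (82.0°S, 89.5°E)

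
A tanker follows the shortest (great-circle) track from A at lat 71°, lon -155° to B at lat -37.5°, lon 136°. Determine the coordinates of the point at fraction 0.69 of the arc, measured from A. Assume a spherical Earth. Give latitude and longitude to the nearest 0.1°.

≈ lat -2.3°, lon 148.0°

Convert each endpoint to a unit vector on the sphere (x = cos φ cos λ, y = cos φ sin λ, z = sin φ).
The central angle between the endpoints is δ = arccos(p₁·p₂) ≈ 2.075 rad (118.9°).
Interpolate at f = 0.69 with slerp weights a = sin((1−f)δ)/sin δ ≈ 0.685, b = sin(fδ)/sin δ ≈ 1.131.
p = a·p₁ + b·p₂ ≈ (-0.848, 0.529, -0.041); φ = arcsin(p_z) ≈ -2.34°, λ = atan2(p_y, p_x) ≈ 148.03°.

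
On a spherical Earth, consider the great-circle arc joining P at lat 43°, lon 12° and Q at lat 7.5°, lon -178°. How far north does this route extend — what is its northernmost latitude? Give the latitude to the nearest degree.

The great circle lies in the plane with unit normal n̂ = (p₁ × p₂)/|p₁ × p₂|.
Here n̂_z ≈ +0.161; the vertex latitude is φ_max = arccos|n̂_z| ≈ 80.7°.
Check via Clairaut: cos φ_max = |cos φ₁| · sin C = cos(43.0°)·sin(12.7°) ≈ 0.161, again giving ≈ 80.7°.

≈ 81°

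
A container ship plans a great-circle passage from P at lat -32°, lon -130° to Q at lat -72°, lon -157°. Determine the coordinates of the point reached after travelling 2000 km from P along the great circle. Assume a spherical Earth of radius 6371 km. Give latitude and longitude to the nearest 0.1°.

≈ lat -49.5°, lon -135.7°

Write both endpoints as unit vectors p₁, p₂ with components (cos φ cos λ, cos φ sin λ, sin φ).
The central angle between the endpoints is δ = arccos(p₁·p₂) ≈ 0.741 rad (42.5°). The total great-circle distance is δ·R ≈ 0.741 × 6371 ≈ 4724 km, so the target fraction is f = 2000/4724 ≈ 0.423.
Interpolate at f ≈ 0.423 with slerp weights a = sin((1−f)δ)/sin δ ≈ 0.614, b = sin(fδ)/sin δ ≈ 0.457.
p = a·p₁ + b·p₂ ≈ (-0.465, -0.454, -0.760); φ = arcsin(p_z) ≈ -49.48°, λ = atan2(p_y, p_x) ≈ -135.67°.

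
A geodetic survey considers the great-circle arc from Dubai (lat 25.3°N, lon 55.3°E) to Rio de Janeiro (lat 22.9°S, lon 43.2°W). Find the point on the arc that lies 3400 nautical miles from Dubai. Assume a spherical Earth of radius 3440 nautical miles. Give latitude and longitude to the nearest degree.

Write both endpoints as unit vectors p₁, p₂ with components (cos φ cos λ, cos φ sin λ, sin φ).
The central angle between the endpoints is δ = arccos(p₁·p₂) ≈ 1.864 rad (106.8°). The total great-circle distance is δ·R ≈ 1.864 × 3440 ≈ 6414 nmi, so the target fraction is f = 3400/6414 ≈ 0.530.
Interpolate at f ≈ 0.530 with slerp weights a = sin((1−f)δ)/sin δ ≈ 0.803, b = sin(fδ)/sin δ ≈ 0.872.
p = a·p₁ + b·p₂ ≈ (0.999, 0.046, 0.003); φ = arcsin(p_z) ≈ 0.20°, λ = atan2(p_y, p_x) ≈ 2.66°.

≈ lat 0°N, lon 3°E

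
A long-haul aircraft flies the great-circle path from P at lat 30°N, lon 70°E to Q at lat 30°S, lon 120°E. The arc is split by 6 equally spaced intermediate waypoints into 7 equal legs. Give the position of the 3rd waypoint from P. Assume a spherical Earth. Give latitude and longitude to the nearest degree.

≈ lat 4°N, lon 92°E

Write both endpoints as unit vectors p₁, p₂ with components (cos φ cos λ, cos φ sin λ, sin φ).
The central angle between the endpoints is δ = arccos(p₁·p₂) ≈ 1.337 rad (76.6°).
Interpolate at f = 3/7 with slerp weights a = sin((1−f)δ)/sin δ ≈ 0.711, b = sin(fδ)/sin δ ≈ 0.557.
p = a·p₁ + b·p₂ ≈ (-0.031, 0.997, 0.077); φ = arcsin(p_z) ≈ 4.41°, λ = atan2(p_y, p_x) ≈ 91.76°.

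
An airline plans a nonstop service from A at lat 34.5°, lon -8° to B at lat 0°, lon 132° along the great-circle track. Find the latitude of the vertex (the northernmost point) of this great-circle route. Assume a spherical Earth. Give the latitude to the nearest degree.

≈ 47°

The great circle lies in the plane with unit normal n̂ = (p₁ × p₂)/|p₁ × p₂|.
Here n̂_z ≈ +0.683; the vertex latitude is φ_max = arccos|n̂_z| ≈ 46.9°.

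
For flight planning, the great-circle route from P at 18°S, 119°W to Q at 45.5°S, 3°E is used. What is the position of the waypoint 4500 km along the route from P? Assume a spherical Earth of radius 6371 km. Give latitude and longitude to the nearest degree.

≈ 47°S, 84°W

Write both endpoints as unit vectors p₁, p₂ with components (cos φ cos λ, cos φ sin λ, sin φ).
The central angle between the endpoints is δ = arccos(p₁·p₂) ≈ 1.704 rad (97.6°). The total great-circle distance is δ·R ≈ 1.704 × 6371 ≈ 10856 km, so the target fraction is f = 4500/10856 ≈ 0.415.
Interpolate at f ≈ 0.415 with slerp weights a = sin((1−f)δ)/sin δ ≈ 0.848, b = sin(fδ)/sin δ ≈ 0.655.
p = a·p₁ + b·p₂ ≈ (0.067, -0.681, -0.729); φ = arcsin(p_z) ≈ -46.81°, λ = atan2(p_y, p_x) ≈ -84.34°.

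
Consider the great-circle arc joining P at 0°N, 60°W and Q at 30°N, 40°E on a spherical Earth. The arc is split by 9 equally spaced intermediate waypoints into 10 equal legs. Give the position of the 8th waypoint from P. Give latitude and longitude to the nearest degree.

Convert each endpoint to a unit vector on the sphere (x = cos φ cos λ, y = cos φ sin λ, z = sin φ).
The central angle between the endpoints is δ = arccos(p₁·p₂) ≈ 1.722 rad (98.6°).
Interpolate at f = 8/10 with slerp weights a = sin((1−f)δ)/sin δ ≈ 0.341, b = sin(fδ)/sin δ ≈ 0.993.
p = a·p₁ + b·p₂ ≈ (0.829, 0.257, 0.496); φ = arcsin(p_z) ≈ 29.76°, λ = atan2(p_y, p_x) ≈ 17.21°.

≈ 30°N, 17°E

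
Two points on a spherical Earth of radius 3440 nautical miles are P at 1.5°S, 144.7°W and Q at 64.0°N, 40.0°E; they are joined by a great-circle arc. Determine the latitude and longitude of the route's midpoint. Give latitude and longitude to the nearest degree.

The haversine formula gives a central angle δ ≈ 2.049 rad (117.4°) between the endpoints.
Interpolate at f = 1/2 with slerp weights a = sin((1−f)δ)/sin δ ≈ 0.962, b = sin(fδ)/sin δ ≈ 0.962.
p = a·p₁ + b·p₂ ≈ (-0.462, -0.285, 0.840); φ = arcsin(p_z) ≈ 57.13°, λ = atan2(p_y, p_x) ≈ -148.35°.

≈ 57°N, 148°W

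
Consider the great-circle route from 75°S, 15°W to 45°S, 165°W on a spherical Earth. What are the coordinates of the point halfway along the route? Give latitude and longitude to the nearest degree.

≈ 73°S, 150°W

Write both endpoints as unit vectors p₁, p₂ with components (cos φ cos λ, cos φ sin λ, sin φ).
The central angle between the endpoints is δ = arccos(p₁·p₂) ≈ 1.019 rad (58.4°).
Interpolate at f = 1/2 with slerp weights a = sin((1−f)δ)/sin δ ≈ 0.573, b = sin(fδ)/sin δ ≈ 0.573.
p = a·p₁ + b·p₂ ≈ (-0.248, -0.143, -0.958); φ = arcsin(p_z) ≈ -73.36°, λ = atan2(p_y, p_x) ≈ -150.00°.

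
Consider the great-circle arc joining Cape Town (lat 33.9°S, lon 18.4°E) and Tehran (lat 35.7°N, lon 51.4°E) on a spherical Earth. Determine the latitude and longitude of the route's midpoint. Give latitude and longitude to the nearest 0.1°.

≈ lat 0.9°N, lon 34.7°E

Convert each endpoint to a unit vector on the sphere (x = cos φ cos λ, y = cos φ sin λ, z = sin φ).
The central angle between the endpoints is δ = arccos(p₁·p₂) ≈ 1.329 rad (76.1°).
Interpolate at f = 1/2 with slerp weights a = sin((1−f)δ)/sin δ ≈ 0.635, b = sin(fδ)/sin δ ≈ 0.635.
p = a·p₁ + b·p₂ ≈ (0.822, 0.569, 0.016); φ = arcsin(p_z) ≈ 0.94°, λ = atan2(p_y, p_x) ≈ 34.71°.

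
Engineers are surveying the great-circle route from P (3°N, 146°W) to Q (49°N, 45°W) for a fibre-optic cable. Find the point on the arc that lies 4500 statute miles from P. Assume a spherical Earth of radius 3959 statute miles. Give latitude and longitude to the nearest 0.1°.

≈ (45.5°N, 89.2°W)

Write both endpoints as unit vectors p₁, p₂ with components (cos φ cos λ, cos φ sin λ, sin φ).
The central angle between the endpoints is δ = arccos(p₁·p₂) ≈ 1.656 rad (94.9°). The total great-circle distance is δ·R ≈ 1.656 × 3959 ≈ 6558 mi, so the target fraction is f = 4500/6558 ≈ 0.686.
Interpolate at f ≈ 0.686 with slerp weights a = sin((1−f)δ)/sin δ ≈ 0.498, b = sin(fδ)/sin δ ≈ 0.911.
p = a·p₁ + b·p₂ ≈ (0.010, -0.701, 0.713); φ = arcsin(p_z) ≈ 45.50°, λ = atan2(p_y, p_x) ≈ -89.21°.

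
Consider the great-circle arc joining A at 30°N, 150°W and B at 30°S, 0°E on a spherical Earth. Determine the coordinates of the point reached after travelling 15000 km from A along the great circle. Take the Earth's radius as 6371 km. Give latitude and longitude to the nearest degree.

≈ 26°S, 21°W

Write both endpoints as unit vectors p₁, p₂ with components (cos φ cos λ, cos φ sin λ, sin φ).
The central angle between the endpoints is δ = arccos(p₁·p₂) ≈ 2.689 rad (154.1°). The total great-circle distance is δ·R ≈ 2.689 × 6371 ≈ 17135 km, so the target fraction is f = 15000/17135 ≈ 0.875.
Interpolate at f ≈ 0.875 with slerp weights a = sin((1−f)δ)/sin δ ≈ 0.753, b = sin(fδ)/sin δ ≈ 1.621.
p = a·p₁ + b·p₂ ≈ (0.840, -0.326, -0.434); φ = arcsin(p_z) ≈ -25.75°, λ = atan2(p_y, p_x) ≈ -21.21°.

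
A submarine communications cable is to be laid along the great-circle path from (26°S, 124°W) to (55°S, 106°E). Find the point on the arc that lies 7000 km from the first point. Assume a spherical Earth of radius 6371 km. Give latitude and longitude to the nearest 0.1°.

≈ (66.7°S, 154.4°E)

Convert each endpoint to a unit vector on the sphere (x = cos φ cos λ, y = cos φ sin λ, z = sin φ).
The central angle between the endpoints is δ = arccos(p₁·p₂) ≈ 1.543 rad (88.4°). The total great-circle distance is δ·R ≈ 1.543 × 6371 ≈ 9831 km, so the target fraction is f = 7000/9831 ≈ 0.712.
Interpolate at f ≈ 0.712 with slerp weights a = sin((1−f)δ)/sin δ ≈ 0.430, b = sin(fδ)/sin δ ≈ 0.891.
p = a·p₁ + b·p₂ ≈ (-0.357, 0.171, -0.918); φ = arcsin(p_z) ≈ -66.69°, λ = atan2(p_y, p_x) ≈ 154.43°.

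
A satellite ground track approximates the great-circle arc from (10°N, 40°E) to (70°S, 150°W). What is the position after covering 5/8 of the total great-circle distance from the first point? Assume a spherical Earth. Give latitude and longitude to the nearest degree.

Convert each endpoint to a unit vector on the sphere (x = cos φ cos λ, y = cos φ sin λ, z = sin φ).
The central angle between the endpoints is δ = arccos(p₁·p₂) ≈ 2.088 rad (119.7°).
Interpolate at f = 5/8 with slerp weights a = sin((1−f)δ)/sin δ ≈ 0.812, b = sin(fδ)/sin δ ≈ 1.110.
p = a·p₁ + b·p₂ ≈ (0.284, 0.324, -0.903); φ = arcsin(p_z) ≈ -64.49°, λ = atan2(p_y, p_x) ≈ 48.81°.

≈ (64°S, 49°E)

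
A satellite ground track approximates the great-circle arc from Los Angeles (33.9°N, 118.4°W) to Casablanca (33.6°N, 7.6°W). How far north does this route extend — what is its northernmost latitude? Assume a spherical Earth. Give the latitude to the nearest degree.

The great circle lies in the plane with unit normal n̂ = (p₁ × p₂)/|p₁ × p₂|.
Here n̂_z ≈ +0.648; the vertex latitude is φ_max = arccos|n̂_z| ≈ 49.6°.
Check via Clairaut: cos φ_max = |cos φ₁| · sin C = cos(33.9°)·sin(51.3°) ≈ 0.648, again giving ≈ 49.6°.

≈ 50°N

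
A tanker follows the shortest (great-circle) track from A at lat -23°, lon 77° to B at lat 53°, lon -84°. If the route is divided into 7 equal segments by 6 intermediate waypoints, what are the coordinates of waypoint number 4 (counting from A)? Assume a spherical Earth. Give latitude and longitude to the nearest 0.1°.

Write both endpoints as unit vectors p₁, p₂ with components (cos φ cos λ, cos φ sin λ, sin φ).
The central angle between the endpoints is δ = arccos(p₁·p₂) ≈ 2.560 rad (146.7°).
Interpolate at f = 4/7 with slerp weights a = sin((1−f)δ)/sin δ ≈ 1.621, b = sin(fδ)/sin δ ≈ 1.811.
p = a·p₁ + b·p₂ ≈ (0.450, 0.370, 0.813); φ = arcsin(p_z) ≈ 54.38°, λ = atan2(p_y, p_x) ≈ 39.46°.

≈ lat 54.4°, lon 39.5°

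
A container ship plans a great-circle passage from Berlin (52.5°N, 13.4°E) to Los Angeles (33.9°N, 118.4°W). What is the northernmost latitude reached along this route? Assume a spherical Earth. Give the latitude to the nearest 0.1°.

The great circle lies in the plane with unit normal n̂ = (p₁ × p₂)/|p₁ × p₂|.
Here n̂_z ≈ -0.379; the vertex latitude is φ_max = arccos|n̂_z| ≈ 67.7°.
Check via Clairaut: cos φ_max = |cos φ₁| · sin C = cos(52.5°)·sin(38.5°) ≈ 0.379, again giving ≈ 67.7°.

≈ 67.7°N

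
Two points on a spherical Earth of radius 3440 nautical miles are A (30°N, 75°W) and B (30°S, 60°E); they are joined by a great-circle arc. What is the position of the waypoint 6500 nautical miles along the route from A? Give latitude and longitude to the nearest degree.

≈ (19°S, 26°E)

Write both endpoints as unit vectors p₁, p₂ with components (cos φ cos λ, cos φ sin λ, sin φ).
The central angle between the endpoints is δ = arccos(p₁·p₂) ≈ 2.466 rad (141.3°). The total great-circle distance is δ·R ≈ 2.466 × 3440 ≈ 8483 nmi, so the target fraction is f = 6500/8483 ≈ 0.766.
Interpolate at f ≈ 0.766 with slerp weights a = sin((1−f)δ)/sin δ ≈ 0.872, b = sin(fδ)/sin δ ≈ 1.519.
p = a·p₁ + b·p₂ ≈ (0.853, 0.410, -0.323); φ = arcsin(p_z) ≈ -18.87°, λ = atan2(p_y, p_x) ≈ 25.66°.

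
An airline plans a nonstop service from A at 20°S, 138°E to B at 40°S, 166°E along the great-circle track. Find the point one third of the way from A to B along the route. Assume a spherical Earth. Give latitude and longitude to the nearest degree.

≈ 27°S, 146°E

From cos δ = sin φ₁ sin φ₂ + cos φ₁ cos φ₂ cos Δλ, the central angle is δ ≈ 0.544 rad (31.2°).
Interpolate at f = 1/3 with slerp weights a = sin((1−f)δ)/sin δ ≈ 0.685, b = sin(fδ)/sin δ ≈ 0.348.
p = a·p₁ + b·p₂ ≈ (-0.738, 0.496, -0.458); φ = arcsin(p_z) ≈ -27.29°, λ = atan2(p_y, p_x) ≈ 146.11°.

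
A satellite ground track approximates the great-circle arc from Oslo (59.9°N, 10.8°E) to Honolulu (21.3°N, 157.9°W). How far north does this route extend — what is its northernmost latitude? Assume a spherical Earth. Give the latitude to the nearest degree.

The great circle lies in the plane with unit normal n̂ = (p₁ × p₂)/|p₁ × p₂|.
Here n̂_z ≈ -0.093; the vertex latitude is φ_max = arccos|n̂_z| ≈ 84.7°.
Check via Clairaut: cos φ_max = |cos φ₁| · sin C = cos(59.9°)·sin(10.6°) ≈ 0.093, again giving ≈ 84.7°.

≈ 85°N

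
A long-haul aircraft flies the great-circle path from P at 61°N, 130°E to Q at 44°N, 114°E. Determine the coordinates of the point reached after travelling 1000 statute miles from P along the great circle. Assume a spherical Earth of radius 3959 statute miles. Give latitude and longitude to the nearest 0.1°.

Convert each endpoint to a unit vector on the sphere (x = cos φ cos λ, y = cos φ sin λ, z = sin φ).
The central angle between the endpoints is δ = arccos(p₁·p₂) ≈ 0.340 rad (19.5°). The total great-circle distance is δ·R ≈ 0.340 × 3959 ≈ 1346 mi, so the target fraction is f = 1000/1346 ≈ 0.743.
Interpolate at f ≈ 0.743 with slerp weights a = sin((1−f)δ)/sin δ ≈ 0.262, b = sin(fδ)/sin δ ≈ 0.750.
p = a·p₁ + b·p₂ ≈ (-0.301, 0.590, 0.749); φ = arcsin(p_z) ≈ 48.54°, λ = atan2(p_y, p_x) ≈ 117.03°.

≈ 48.5°N, 117.0°E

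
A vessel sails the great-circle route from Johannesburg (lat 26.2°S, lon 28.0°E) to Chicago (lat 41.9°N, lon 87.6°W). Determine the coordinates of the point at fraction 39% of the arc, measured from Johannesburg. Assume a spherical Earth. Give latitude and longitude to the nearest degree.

Write both endpoints as unit vectors p₁, p₂ with components (cos φ cos λ, cos φ sin λ, sin φ).
The central angle between the endpoints is δ = arccos(p₁·p₂) ≈ 2.194 rad (125.7°).
Interpolate at f = 0.39 with slerp weights a = sin((1−f)δ)/sin δ ≈ 1.198, b = sin(fδ)/sin δ ≈ 0.930.
p = a·p₁ + b·p₂ ≈ (0.978, -0.187, 0.092); φ = arcsin(p_z) ≈ 5.27°, λ = atan2(p_y, p_x) ≈ -10.80°.

≈ lat 5°N, lon 11°W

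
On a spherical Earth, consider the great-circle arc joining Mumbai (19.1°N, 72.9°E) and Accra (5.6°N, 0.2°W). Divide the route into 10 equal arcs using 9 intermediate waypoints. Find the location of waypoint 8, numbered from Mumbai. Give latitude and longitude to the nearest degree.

≈ (10°N, 14°E)

Write both endpoints as unit vectors p₁, p₂ with components (cos φ cos λ, cos φ sin λ, sin φ).
The central angle between the endpoints is δ = arccos(p₁·p₂) ≈ 1.261 rad (72.2°).
Interpolate at f = 8/10 with slerp weights a = sin((1−f)δ)/sin δ ≈ 0.262, b = sin(fδ)/sin δ ≈ 0.888.
p = a·p₁ + b·p₂ ≈ (0.957, 0.234, 0.172); φ = arcsin(p_z) ≈ 9.93°, λ = atan2(p_y, p_x) ≈ 13.71°.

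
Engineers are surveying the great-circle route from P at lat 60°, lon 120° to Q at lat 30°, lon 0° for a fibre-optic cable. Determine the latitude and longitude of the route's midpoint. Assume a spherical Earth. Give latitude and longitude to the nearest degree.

≈ lat 61°, lon 35°

Convert each endpoint to a unit vector on the sphere (x = cos φ cos λ, y = cos φ sin λ, z = sin φ).
The central angle between the endpoints is δ = arccos(p₁·p₂) ≈ 1.353 rad (77.5°).
Interpolate at f = 1/2 with slerp weights a = sin((1−f)δ)/sin δ ≈ 0.641, b = sin(fδ)/sin δ ≈ 0.641.
p = a·p₁ + b·p₂ ≈ (0.395, 0.278, 0.876); φ = arcsin(p_z) ≈ 61.14°, λ = atan2(p_y, p_x) ≈ 35.10°.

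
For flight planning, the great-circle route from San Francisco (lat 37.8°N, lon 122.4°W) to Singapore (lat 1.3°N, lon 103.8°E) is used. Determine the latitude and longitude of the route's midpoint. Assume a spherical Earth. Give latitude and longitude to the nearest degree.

≈ lat 41°N, lon 155°E

From cos δ = sin φ₁ sin φ₂ + cos φ₁ cos φ₂ cos Δλ, the central angle is δ ≈ 2.133 rad (122.2°).
Interpolate at f = 1/2 with slerp weights a = sin((1−f)δ)/sin δ ≈ 1.035, b = sin(fδ)/sin δ ≈ 1.035.
p = a·p₁ + b·p₂ ≈ (-0.685, 0.314, 0.658); φ = arcsin(p_z) ≈ 41.11°, λ = atan2(p_y, p_x) ≈ 155.35°.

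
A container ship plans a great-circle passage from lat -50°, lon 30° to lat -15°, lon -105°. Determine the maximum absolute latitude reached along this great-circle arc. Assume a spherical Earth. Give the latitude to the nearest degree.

≈ -63°

The great circle lies in the plane with unit normal n̂ = (p₁ × p₂)/|p₁ × p₂|.
Here n̂_z ≈ -0.452; the vertex latitude is φ_max = arccos|n̂_z| ≈ 63.1°.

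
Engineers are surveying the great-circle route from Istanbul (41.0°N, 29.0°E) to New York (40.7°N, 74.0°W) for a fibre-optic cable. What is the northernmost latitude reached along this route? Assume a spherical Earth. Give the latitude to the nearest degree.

The great circle lies in the plane with unit normal n̂ = (p₁ × p₂)/|p₁ × p₂|.
Here n̂_z ≈ -0.584; the vertex latitude is φ_max = arccos|n̂_z| ≈ 54.2°.
Check via Clairaut: cos φ_max = |cos φ₁| · sin C = cos(41.0°)·sin(50.7°) ≈ 0.584, again giving ≈ 54.2°.

≈ 54°N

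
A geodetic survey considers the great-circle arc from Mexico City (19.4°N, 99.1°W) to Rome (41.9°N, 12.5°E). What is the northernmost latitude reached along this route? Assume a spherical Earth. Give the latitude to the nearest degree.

≈ 49°N

The great circle lies in the plane with unit normal n̂ = (p₁ × p₂)/|p₁ × p₂|.
Here n̂_z ≈ +0.653; the vertex latitude is φ_max = arccos|n̂_z| ≈ 49.2°.
Check via Clairaut: cos φ_max = |cos φ₁| · sin C = cos(19.4°)·sin(43.8°) ≈ 0.653, again giving ≈ 49.2°.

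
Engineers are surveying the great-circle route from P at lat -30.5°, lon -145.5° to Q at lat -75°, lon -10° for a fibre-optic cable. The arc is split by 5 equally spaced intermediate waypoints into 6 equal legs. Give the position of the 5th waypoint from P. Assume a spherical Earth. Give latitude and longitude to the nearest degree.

≈ lat -80°, lon -62°

Convert each endpoint to a unit vector on the sphere (x = cos φ cos λ, y = cos φ sin λ, z = sin φ).
The central angle between the endpoints is δ = arccos(p₁·p₂) ≈ 1.233 rad (70.7°).
Interpolate at f = 5/6 with slerp weights a = sin((1−f)δ)/sin δ ≈ 0.216, b = sin(fδ)/sin δ ≈ 0.907.
p = a·p₁ + b·p₂ ≈ (0.078, -0.146, -0.986); φ = arcsin(p_z) ≈ -80.46°, λ = atan2(p_y, p_x) ≈ -62.04°.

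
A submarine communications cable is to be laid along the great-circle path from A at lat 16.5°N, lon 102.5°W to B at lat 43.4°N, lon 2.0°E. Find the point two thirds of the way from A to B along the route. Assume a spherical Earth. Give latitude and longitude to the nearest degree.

≈ lat 47°N, lon 40°W

From cos δ = sin φ₁ sin φ₂ + cos φ₁ cos φ₂ cos Δλ, the central angle is δ ≈ 1.550 rad (88.8°).
Interpolate at f = 2/3 with slerp weights a = sin((1−f)δ)/sin δ ≈ 0.494, b = sin(fδ)/sin δ ≈ 0.859.
p = a·p₁ + b·p₂ ≈ (0.521, -0.441, 0.731); φ = arcsin(p_z) ≈ 46.94°, λ = atan2(p_y, p_x) ≈ -40.21°.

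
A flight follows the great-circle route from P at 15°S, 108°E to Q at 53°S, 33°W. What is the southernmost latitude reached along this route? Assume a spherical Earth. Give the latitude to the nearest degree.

≈ 68°S

The great circle lies in the plane with unit normal n̂ = (p₁ × p₂)/|p₁ × p₂|.
Here n̂_z ≈ -0.377; the vertex latitude is φ_max = arccos|n̂_z| ≈ 67.8°.
Check via Clairaut: cos φ_max = |cos φ₁| · sin C = cos(15.0°)·sin(157.0°) ≈ 0.377, again giving ≈ 67.8°.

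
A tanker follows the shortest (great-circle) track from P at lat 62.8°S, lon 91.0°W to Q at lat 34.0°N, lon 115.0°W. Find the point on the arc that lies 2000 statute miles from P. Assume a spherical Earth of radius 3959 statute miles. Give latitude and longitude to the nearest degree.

From cos δ = sin φ₁ sin φ₂ + cos φ₁ cos φ₂ cos Δλ, the central angle is δ ≈ 1.723 rad (98.7°). The total great-circle distance is δ·R ≈ 1.723 × 3959 ≈ 6820 mi, so the target fraction is f = 2000/6820 ≈ 0.293.
Interpolate at f ≈ 0.293 with slerp weights a = sin((1−f)δ)/sin δ ≈ 0.949, b = sin(fδ)/sin δ ≈ 0.490.
p = a·p₁ + b·p₂ ≈ (-0.179, -0.802, -0.570); φ = arcsin(p_z) ≈ -34.78°, λ = atan2(p_y, p_x) ≈ -102.59°.

≈ lat 35°S, lon 103°W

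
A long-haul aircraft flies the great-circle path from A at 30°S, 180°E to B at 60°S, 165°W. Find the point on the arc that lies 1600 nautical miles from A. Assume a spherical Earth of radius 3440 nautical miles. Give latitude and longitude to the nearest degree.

≈ 55°S, 169°W

Convert each endpoint to a unit vector on the sphere (x = cos φ cos λ, y = cos φ sin λ, z = sin φ).
The central angle between the endpoints is δ = arccos(p₁·p₂) ≈ 0.552 rad (31.6°). The total great-circle distance is δ·R ≈ 0.552 × 3440 ≈ 1900 nmi, so the target fraction is f = 1600/1900 ≈ 0.842.
Interpolate at f ≈ 0.842 with slerp weights a = sin((1−f)δ)/sin δ ≈ 0.166, b = sin(fδ)/sin δ ≈ 0.855.
p = a·p₁ + b·p₂ ≈ (-0.557, -0.111, -0.823); φ = arcsin(p_z) ≈ -55.42°, λ = atan2(p_y, p_x) ≈ -168.76°.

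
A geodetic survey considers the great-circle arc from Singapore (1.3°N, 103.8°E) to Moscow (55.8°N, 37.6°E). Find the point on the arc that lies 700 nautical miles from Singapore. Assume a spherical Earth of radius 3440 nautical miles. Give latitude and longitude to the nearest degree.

Write both endpoints as unit vectors p₁, p₂ with components (cos φ cos λ, cos φ sin λ, sin φ).
The central angle between the endpoints is δ = arccos(p₁·p₂) ≈ 1.323 rad (75.8°). The total great-circle distance is δ·R ≈ 1.323 × 3440 ≈ 4550 nmi, so the target fraction is f = 700/4550 ≈ 0.154.
Interpolate at f ≈ 0.154 with slerp weights a = sin((1−f)δ)/sin δ ≈ 0.928, b = sin(fδ)/sin δ ≈ 0.208.
p = a·p₁ + b·p₂ ≈ (-0.129, 0.973, 0.193); φ = arcsin(p_z) ≈ 11.16°, λ = atan2(p_y, p_x) ≈ 97.53°.

≈ 11°N, 98°E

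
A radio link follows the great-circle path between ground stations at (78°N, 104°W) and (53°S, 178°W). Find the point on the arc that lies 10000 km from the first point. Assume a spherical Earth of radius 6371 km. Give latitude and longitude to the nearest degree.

≈ (6°S, 165°W)

From cos δ = sin φ₁ sin φ₂ + cos φ₁ cos φ₂ cos Δλ, the central angle is δ ≈ 2.414 rad (138.3°). The total great-circle distance is δ·R ≈ 2.414 × 6371 ≈ 15379 km, so the target fraction is f = 10000/15379 ≈ 0.650.
Interpolate at f ≈ 0.650 with slerp weights a = sin((1−f)δ)/sin δ ≈ 1.124, b = sin(fδ)/sin δ ≈ 1.503.
p = a·p₁ + b·p₂ ≈ (-0.961, -0.258, -0.101); φ = arcsin(p_z) ≈ -5.82°, λ = atan2(p_y, p_x) ≈ -164.95°.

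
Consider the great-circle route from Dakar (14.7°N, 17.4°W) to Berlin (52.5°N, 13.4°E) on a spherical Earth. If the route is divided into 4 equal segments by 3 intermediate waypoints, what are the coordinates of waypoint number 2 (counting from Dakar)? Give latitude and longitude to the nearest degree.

The haversine formula gives a central angle δ ≈ 0.785 rad (45.0°) between the endpoints.
Interpolate at f = 2/4 with slerp weights a = sin((1−f)δ)/sin δ ≈ 0.541, b = sin(fδ)/sin δ ≈ 0.541.
p = a·p₁ + b·p₂ ≈ (0.820, -0.080, 0.567); φ = arcsin(p_z) ≈ 34.52°, λ = atan2(p_y, p_x) ≈ -5.59°.

≈ (35°N, 6°W)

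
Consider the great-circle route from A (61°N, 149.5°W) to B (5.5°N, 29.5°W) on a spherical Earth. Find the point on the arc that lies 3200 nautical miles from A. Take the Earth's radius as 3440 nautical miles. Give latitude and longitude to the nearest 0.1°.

≈ (45.4°N, 55.2°W)

Convert each endpoint to a unit vector on the sphere (x = cos φ cos λ, y = cos φ sin λ, z = sin φ).
The central angle between the endpoints is δ = arccos(p₁·p₂) ≈ 1.729 rad (99.1°). The total great-circle distance is δ·R ≈ 1.729 × 3440 ≈ 5947 nmi, so the target fraction is f = 3200/5947 ≈ 0.538.
Interpolate at f ≈ 0.538 with slerp weights a = sin((1−f)δ)/sin δ ≈ 0.725, b = sin(fδ)/sin δ ≈ 0.812.
p = a·p₁ + b·p₂ ≈ (0.400, -0.576, 0.712); φ = arcsin(p_z) ≈ 45.43°, λ = atan2(p_y, p_x) ≈ -55.22°.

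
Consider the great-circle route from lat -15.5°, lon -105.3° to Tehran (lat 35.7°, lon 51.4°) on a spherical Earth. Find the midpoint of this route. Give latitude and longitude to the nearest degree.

Convert each endpoint to a unit vector on the sphere (x = cos φ cos λ, y = cos φ sin λ, z = sin φ).
The central angle between the endpoints is δ = arccos(p₁·p₂) ≈ 2.636 rad (151.0°).
Interpolate at f = 1/2 with slerp weights a = sin((1−f)δ)/sin δ ≈ 1.997, b = sin(fδ)/sin δ ≈ 1.997.
p = a·p₁ + b·p₂ ≈ (0.504, -0.589, 0.632); φ = arcsin(p_z) ≈ 39.18°, λ = atan2(p_y, p_x) ≈ -49.44°.

≈ lat 39°, lon -49°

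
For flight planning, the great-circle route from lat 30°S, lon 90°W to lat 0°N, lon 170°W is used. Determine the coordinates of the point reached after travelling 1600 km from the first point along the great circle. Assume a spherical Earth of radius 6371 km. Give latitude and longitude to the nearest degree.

Convert each endpoint to a unit vector on the sphere (x = cos φ cos λ, y = cos φ sin λ, z = sin φ).
The central angle between the endpoints is δ = arccos(p₁·p₂) ≈ 1.420 rad (81.4°). The total great-circle distance is δ·R ≈ 1.420 × 6371 ≈ 9046 km, so the target fraction is f = 1600/9046 ≈ 0.177.
Interpolate at f ≈ 0.177 with slerp weights a = sin((1−f)δ)/sin δ ≈ 0.931, b = sin(fδ)/sin δ ≈ 0.251.
p = a·p₁ + b·p₂ ≈ (-0.248, -0.850, -0.465); φ = arcsin(p_z) ≈ -27.74°, λ = atan2(p_y, p_x) ≈ -106.24°.

≈ lat 28°S, lon 106°W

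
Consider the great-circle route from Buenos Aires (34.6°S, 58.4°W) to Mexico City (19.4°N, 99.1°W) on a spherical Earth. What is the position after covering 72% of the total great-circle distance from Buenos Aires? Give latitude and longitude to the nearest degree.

The haversine formula gives a central angle δ ≈ 1.159 rad (66.4°) between the endpoints.
Interpolate at f = 0.72 with slerp weights a = sin((1−f)δ)/sin δ ≈ 0.348, b = sin(fδ)/sin δ ≈ 0.809.
p = a·p₁ + b·p₂ ≈ (0.029, -0.997, 0.071); φ = arcsin(p_z) ≈ 4.07°, λ = atan2(p_y, p_x) ≈ -88.31°.

≈ 4°N, 88°W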